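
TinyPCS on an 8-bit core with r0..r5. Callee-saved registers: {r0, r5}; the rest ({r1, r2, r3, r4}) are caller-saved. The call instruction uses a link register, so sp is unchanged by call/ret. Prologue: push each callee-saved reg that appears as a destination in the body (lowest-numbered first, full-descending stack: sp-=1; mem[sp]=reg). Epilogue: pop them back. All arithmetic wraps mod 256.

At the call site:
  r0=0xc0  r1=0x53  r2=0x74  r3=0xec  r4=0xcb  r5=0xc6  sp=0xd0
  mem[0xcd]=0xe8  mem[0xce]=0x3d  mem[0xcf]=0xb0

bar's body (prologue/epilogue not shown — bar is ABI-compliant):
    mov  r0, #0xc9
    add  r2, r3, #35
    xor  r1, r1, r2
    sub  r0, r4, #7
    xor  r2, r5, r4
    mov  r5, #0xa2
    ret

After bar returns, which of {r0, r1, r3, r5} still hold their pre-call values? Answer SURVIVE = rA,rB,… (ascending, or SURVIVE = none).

SURVIVE = r0,r3,r5

prologue: push r0 -> mem[0xcf]=0xc0, sp=0xcf
prologue: push r5 -> mem[0xce]=0xc6, sp=0xce
body[0] mov  r0, #0xc9 -> r0=0xc9
body[1] add  r2, r3, #35 -> r2=0x0f
body[2] xor  r1, r1, r2 -> r1=0x5c
body[3] sub  r0, r4, #7 -> r0=0xc4
body[4] xor  r2, r5, r4 -> r2=0x0d
body[5] mov  r5, #0xa2 -> r5=0xa2
epilogue: pop r5=0xc6, sp=0xcf
epilogue: pop r0=0xc0, sp=0xd0
r0: callee-saved, written=True
r1: caller-saved, written=True
r3: caller-saved, written=False
r5: callee-saved, written=True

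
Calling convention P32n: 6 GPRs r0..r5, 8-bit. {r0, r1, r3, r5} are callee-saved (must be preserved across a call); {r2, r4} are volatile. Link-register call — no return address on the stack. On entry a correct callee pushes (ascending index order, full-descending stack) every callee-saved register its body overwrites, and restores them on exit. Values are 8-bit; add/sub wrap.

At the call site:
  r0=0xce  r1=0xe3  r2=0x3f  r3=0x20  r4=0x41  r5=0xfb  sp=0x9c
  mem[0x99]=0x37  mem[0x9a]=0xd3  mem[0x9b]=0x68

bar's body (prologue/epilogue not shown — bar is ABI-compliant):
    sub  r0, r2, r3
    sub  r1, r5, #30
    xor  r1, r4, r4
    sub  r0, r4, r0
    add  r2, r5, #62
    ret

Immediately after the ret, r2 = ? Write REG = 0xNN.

REG = 0x39

prologue: push r0 → mem[0x9b]=0xce, sp=0x9b
prologue: push r1 → mem[0x9a]=0xe3, sp=0x9a
body[0] sub  r0, r2, r3 → r0=0x1f
body[1] sub  r1, r5, #30 → r1=0xdd
body[2] xor  r1, r4, r4 → r1=0x00
body[3] sub  r0, r4, r0 → r0=0x22
body[4] add  r2, r5, #62 → r2=0x39
epilogue: pop r1=0xe3, sp=0x9b
epilogue: pop r0=0xce, sp=0x9c
r2 is caller-saved → body value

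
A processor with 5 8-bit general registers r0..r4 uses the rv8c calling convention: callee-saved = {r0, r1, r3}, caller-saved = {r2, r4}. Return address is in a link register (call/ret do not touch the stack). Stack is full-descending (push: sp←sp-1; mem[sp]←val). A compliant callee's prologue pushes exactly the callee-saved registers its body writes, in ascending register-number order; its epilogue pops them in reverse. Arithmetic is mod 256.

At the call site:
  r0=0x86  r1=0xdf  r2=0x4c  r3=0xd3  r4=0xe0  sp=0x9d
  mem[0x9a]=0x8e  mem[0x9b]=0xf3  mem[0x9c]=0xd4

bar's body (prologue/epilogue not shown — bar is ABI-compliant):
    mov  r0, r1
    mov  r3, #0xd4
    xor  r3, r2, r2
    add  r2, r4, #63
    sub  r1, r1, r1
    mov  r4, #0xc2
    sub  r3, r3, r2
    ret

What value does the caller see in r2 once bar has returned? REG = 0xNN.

REG = 0x1f

prologue: push r0 -> mem[0x9c]=0x86, sp=0x9c
prologue: push r1 -> mem[0x9b]=0xdf, sp=0x9b
prologue: push r3 -> mem[0x9a]=0xd3, sp=0x9a
body[0] mov  r0, r1 -> r0=0xdf
body[1] mov  r3, #0xd4 -> r3=0xd4
body[2] xor  r3, r2, r2 -> r3=0x00
body[3] add  r2, r4, #63 -> r2=0x1f
body[4] sub  r1, r1, r1 -> r1=0x00
body[5] mov  r4, #0xc2 -> r4=0xc2
body[6] sub  r3, r3, r2 -> r3=0xe1
epilogue: pop r3=0xd3, sp=0x9b
epilogue: pop r1=0xdf, sp=0x9c
epilogue: pop r0=0x86, sp=0x9d
r2 is caller-saved -> body value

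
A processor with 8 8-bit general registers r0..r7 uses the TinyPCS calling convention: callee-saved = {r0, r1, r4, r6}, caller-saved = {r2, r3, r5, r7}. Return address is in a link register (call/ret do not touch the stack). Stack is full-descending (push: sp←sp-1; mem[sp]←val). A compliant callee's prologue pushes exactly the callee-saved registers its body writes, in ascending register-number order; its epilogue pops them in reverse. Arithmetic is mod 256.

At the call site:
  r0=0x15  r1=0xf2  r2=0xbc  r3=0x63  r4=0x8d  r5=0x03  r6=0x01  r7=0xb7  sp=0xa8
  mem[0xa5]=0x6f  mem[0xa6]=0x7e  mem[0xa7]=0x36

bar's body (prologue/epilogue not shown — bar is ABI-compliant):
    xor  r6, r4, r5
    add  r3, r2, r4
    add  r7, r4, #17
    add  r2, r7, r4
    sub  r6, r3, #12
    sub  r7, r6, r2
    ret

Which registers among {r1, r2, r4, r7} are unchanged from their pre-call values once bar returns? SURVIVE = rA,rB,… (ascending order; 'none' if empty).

prologue: push r6 -> mem[0xa7]=0x01, sp=0xa7
body[0] xor  r6, r4, r5 -> r6=0x8e
body[1] add  r3, r2, r4 -> r3=0x49
body[2] add  r7, r4, #17 -> r7=0x9e
body[3] add  r2, r7, r4 -> r2=0x2b
body[4] sub  r6, r3, #12 -> r6=0x3d
body[5] sub  r7, r6, r2 -> r7=0x12
epilogue: pop r6=0x01, sp=0xa8
r1: callee-saved, written=False
r2: caller-saved, written=True
r4: callee-saved, written=False
r7: caller-saved, written=True

SURVIVE = r1,r4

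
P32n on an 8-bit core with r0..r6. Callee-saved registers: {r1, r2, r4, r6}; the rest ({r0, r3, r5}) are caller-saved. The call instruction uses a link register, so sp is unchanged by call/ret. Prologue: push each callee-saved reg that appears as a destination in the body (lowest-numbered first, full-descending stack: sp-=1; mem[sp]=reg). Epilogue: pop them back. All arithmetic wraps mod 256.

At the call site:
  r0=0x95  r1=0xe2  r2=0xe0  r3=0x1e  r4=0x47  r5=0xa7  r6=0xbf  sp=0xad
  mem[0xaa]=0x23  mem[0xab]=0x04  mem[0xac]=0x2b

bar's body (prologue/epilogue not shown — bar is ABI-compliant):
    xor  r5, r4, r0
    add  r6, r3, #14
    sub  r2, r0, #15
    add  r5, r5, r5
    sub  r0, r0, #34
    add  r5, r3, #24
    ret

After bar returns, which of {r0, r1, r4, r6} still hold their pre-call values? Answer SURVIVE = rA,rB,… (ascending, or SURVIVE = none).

prologue: push r2 -> mem[0xac]=0xe0, sp=0xac
prologue: push r6 -> mem[0xab]=0xbf, sp=0xab
body[0] xor  r5, r4, r0 -> r5=0xd2
body[1] add  r6, r3, #14 -> r6=0x2c
body[2] sub  r2, r0, #15 -> r2=0x86
body[3] add  r5, r5, r5 -> r5=0xa4
body[4] sub  r0, r0, #34 -> r0=0x73
body[5] add  r5, r3, #24 -> r5=0x36
epilogue: pop r6=0xbf, sp=0xac
epilogue: pop r2=0xe0, sp=0xad
r0: caller-saved, written=True
r1: callee-saved, written=False
r4: callee-saved, written=False
r6: callee-saved, written=True

SURVIVE = r1,r4,r6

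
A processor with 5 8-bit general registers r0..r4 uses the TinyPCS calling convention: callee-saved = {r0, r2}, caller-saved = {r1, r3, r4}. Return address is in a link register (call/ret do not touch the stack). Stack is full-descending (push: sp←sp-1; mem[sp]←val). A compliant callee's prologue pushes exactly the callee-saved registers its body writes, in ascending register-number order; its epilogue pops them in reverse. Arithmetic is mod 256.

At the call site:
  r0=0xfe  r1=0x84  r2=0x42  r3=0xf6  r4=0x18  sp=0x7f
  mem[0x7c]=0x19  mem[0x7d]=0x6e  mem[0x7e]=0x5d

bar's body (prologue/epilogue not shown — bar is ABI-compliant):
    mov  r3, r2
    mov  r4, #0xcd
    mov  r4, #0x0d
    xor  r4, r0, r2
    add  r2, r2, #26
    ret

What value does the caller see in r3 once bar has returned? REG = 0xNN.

REG = 0x42

prologue: push r2 → mem[0x7e]=0x42, sp=0x7e
body[0] mov  r3, r2 → r3=0x42
body[1] mov  r4, #0xcd → r4=0xcd
body[2] mov  r4, #0x0d → r4=0x0d
body[3] xor  r4, r0, r2 → r4=0xbc
body[4] add  r2, r2, #26 → r2=0x5c
epilogue: pop r2=0x42, sp=0x7f
r3 is caller-saved → body value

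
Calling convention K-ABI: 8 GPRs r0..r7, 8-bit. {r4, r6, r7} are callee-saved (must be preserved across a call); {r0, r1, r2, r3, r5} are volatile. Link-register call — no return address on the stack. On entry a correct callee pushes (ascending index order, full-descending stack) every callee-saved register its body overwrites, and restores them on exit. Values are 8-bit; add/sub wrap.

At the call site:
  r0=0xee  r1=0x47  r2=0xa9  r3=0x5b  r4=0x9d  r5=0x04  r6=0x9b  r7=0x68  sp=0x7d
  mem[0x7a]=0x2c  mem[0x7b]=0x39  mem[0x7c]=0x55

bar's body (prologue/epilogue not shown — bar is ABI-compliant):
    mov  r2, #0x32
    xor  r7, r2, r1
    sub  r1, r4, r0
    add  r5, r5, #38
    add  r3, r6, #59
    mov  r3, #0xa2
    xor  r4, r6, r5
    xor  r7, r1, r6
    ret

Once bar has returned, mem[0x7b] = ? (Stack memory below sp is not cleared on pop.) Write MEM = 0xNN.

prologue: push r4 → mem[0x7c]=0x9d, sp=0x7c
prologue: push r7 → mem[0x7b]=0x68, sp=0x7b
body[0] mov  r2, #0x32 → r2=0x32
body[1] xor  r7, r2, r1 → r7=0x75
body[2] sub  r1, r4, r0 → r1=0xaf
body[3] add  r5, r5, #38 → r5=0x2a
body[4] add  r3, r6, #59 → r3=0xd6
body[5] mov  r3, #0xa2 → r3=0xa2
body[6] xor  r4, r6, r5 → r4=0xb1
body[7] xor  r7, r1, r6 → r7=0x34
epilogue: pop r7=0x68, sp=0x7c
epilogue: pop r4=0x9d, sp=0x7d
prologue pushed ['r4', 'r7'] at ['0x7c', '0x7b']

MEM = 0x68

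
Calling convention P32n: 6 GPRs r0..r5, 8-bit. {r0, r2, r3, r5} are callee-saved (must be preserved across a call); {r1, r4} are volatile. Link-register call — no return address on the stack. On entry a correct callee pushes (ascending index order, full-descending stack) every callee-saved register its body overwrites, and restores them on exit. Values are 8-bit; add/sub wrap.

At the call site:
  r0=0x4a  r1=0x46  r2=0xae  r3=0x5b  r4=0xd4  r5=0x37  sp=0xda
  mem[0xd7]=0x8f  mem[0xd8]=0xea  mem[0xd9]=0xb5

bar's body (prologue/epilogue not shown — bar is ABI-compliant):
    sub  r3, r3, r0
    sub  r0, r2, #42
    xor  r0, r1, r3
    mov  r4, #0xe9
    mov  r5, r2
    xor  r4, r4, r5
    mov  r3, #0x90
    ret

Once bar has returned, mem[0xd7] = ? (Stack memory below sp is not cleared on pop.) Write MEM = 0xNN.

prologue: push r0 → mem[0xd9]=0x4a, sp=0xd9
prologue: push r3 → mem[0xd8]=0x5b, sp=0xd8
prologue: push r5 → mem[0xd7]=0x37, sp=0xd7
body[0] sub  r3, r3, r0 → r3=0x11
body[1] sub  r0, r2, #42 → r0=0x84
body[2] xor  r0, r1, r3 → r0=0x57
body[3] mov  r4, #0xe9 → r4=0xe9
body[4] mov  r5, r2 → r5=0xae
body[5] xor  r4, r4, r5 → r4=0x47
body[6] mov  r3, #0x90 → r3=0x90
epilogue: pop r5=0x37, sp=0xd8
epilogue: pop r3=0x5b, sp=0xd9
epilogue: pop r0=0x4a, sp=0xda
prologue pushed ['r0', 'r3', 'r5'] at ['0xd9', '0xd8', '0xd7']

MEM = 0x37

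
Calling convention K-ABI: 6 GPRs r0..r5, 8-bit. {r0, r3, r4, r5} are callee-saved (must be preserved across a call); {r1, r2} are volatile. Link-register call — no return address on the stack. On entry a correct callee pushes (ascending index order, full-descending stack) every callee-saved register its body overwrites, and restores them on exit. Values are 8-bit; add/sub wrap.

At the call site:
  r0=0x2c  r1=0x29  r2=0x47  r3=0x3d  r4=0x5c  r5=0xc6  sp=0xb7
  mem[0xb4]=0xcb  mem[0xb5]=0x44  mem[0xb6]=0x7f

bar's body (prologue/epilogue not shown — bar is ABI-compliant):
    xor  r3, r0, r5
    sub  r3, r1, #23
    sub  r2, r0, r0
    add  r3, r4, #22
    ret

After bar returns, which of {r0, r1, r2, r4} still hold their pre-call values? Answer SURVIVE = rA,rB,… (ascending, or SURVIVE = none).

prologue: push r3 → mem[0xb6]=0x3d, sp=0xb6
body[0] xor  r3, r0, r5 → r3=0xea
body[1] sub  r3, r1, #23 → r3=0x12
body[2] sub  r2, r0, r0 → r2=0x00
body[3] add  r3, r4, #22 → r3=0x72
epilogue: pop r3=0x3d, sp=0xb7
r0: callee-saved, written=False
r1: caller-saved, written=False
r2: caller-saved, written=True
r4: callee-saved, written=False

SURVIVE = r0,r1,r4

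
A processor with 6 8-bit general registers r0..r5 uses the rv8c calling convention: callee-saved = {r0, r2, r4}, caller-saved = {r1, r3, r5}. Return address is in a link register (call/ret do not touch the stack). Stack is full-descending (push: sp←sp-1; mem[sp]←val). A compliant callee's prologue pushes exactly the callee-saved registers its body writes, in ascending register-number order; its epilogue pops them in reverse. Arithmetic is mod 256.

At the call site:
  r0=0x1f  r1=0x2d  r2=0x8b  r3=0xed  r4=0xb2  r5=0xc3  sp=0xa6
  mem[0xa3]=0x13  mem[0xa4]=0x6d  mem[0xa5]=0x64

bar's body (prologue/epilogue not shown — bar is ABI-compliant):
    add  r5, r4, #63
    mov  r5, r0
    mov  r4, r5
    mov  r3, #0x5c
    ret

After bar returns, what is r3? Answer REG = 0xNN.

REG = 0x5c

prologue: push r4 -> mem[0xa5]=0xb2, sp=0xa5
body[0] add  r5, r4, #63 -> r5=0xf1
body[1] mov  r5, r0 -> r5=0x1f
body[2] mov  r4, r5 -> r4=0x1f
body[3] mov  r3, #0x5c -> r3=0x5c
epilogue: pop r4=0xb2, sp=0xa6
r3 is caller-saved -> body value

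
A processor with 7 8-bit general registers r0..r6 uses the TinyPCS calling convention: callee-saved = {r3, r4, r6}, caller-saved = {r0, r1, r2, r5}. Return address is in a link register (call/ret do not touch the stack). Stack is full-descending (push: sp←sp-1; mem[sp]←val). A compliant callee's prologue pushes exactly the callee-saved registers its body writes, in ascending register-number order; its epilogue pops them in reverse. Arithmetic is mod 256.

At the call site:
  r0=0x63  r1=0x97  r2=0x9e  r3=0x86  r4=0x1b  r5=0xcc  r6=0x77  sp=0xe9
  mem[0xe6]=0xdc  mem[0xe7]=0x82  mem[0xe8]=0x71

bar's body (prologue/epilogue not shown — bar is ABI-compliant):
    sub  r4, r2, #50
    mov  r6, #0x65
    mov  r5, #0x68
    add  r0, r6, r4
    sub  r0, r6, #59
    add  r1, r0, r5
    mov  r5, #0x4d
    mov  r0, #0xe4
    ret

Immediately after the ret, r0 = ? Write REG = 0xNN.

prologue: push r4 → mem[0xe8]=0x1b, sp=0xe8
prologue: push r6 → mem[0xe7]=0x77, sp=0xe7
body[0] sub  r4, r2, #50 → r4=0x6c
body[1] mov  r6, #0x65 → r6=0x65
body[2] mov  r5, #0x68 → r5=0x68
body[3] add  r0, r6, r4 → r0=0xd1
body[4] sub  r0, r6, #59 → r0=0x2a
body[5] add  r1, r0, r5 → r1=0x92
body[6] mov  r5, #0x4d → r5=0x4d
body[7] mov  r0, #0xe4 → r0=0xe4
epilogue: pop r6=0x77, sp=0xe8
epilogue: pop r4=0x1b, sp=0xe9
r0 is caller-saved → body value

REG = 0xe4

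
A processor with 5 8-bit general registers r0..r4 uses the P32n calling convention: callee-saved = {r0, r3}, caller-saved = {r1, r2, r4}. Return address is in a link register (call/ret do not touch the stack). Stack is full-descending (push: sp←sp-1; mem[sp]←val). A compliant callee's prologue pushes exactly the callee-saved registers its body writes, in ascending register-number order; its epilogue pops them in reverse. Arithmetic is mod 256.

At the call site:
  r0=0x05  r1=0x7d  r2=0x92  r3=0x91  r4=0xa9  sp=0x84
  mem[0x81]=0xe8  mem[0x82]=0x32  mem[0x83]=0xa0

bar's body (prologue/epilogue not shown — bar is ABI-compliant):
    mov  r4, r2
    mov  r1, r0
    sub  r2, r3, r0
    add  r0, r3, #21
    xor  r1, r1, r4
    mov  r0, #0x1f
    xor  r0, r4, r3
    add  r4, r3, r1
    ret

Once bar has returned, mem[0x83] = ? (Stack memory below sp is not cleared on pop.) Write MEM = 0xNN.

prologue: push r0 → mem[0x83]=0x05, sp=0x83
body[0] mov  r4, r2 → r4=0x92
body[1] mov  r1, r0 → r1=0x05
body[2] sub  r2, r3, r0 → r2=0x8c
body[3] add  r0, r3, #21 → r0=0xa6
body[4] xor  r1, r1, r4 → r1=0x97
body[5] mov  r0, #0x1f → r0=0x1f
body[6] xor  r0, r4, r3 → r0=0x03
body[7] add  r4, r3, r1 → r4=0x28
epilogue: pop r0=0x05, sp=0x84
prologue pushed ['r0'] at ['0x83']

MEM = 0x05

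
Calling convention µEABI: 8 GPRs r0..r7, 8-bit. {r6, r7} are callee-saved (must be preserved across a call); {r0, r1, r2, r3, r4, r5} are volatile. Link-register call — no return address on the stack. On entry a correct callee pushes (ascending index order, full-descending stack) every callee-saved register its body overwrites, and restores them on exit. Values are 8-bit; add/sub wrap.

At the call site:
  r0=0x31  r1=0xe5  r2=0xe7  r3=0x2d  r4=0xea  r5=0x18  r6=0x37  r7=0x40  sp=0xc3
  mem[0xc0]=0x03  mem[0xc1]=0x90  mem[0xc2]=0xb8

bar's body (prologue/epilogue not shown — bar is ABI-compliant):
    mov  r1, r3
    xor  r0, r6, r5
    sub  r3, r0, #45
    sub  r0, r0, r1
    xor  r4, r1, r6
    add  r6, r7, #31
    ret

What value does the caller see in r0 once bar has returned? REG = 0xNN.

prologue: push r6 → mem[0xc2]=0x37, sp=0xc2
body[0] mov  r1, r3 → r1=0x2d
body[1] xor  r0, r6, r5 → r0=0x2f
body[2] sub  r3, r0, #45 → r3=0x02
body[3] sub  r0, r0, r1 → r0=0x02
body[4] xor  r4, r1, r6 → r4=0x1a
body[5] add  r6, r7, #31 → r6=0x5f
epilogue: pop r6=0x37, sp=0xc3
r0 is caller-saved → body value

REG = 0x02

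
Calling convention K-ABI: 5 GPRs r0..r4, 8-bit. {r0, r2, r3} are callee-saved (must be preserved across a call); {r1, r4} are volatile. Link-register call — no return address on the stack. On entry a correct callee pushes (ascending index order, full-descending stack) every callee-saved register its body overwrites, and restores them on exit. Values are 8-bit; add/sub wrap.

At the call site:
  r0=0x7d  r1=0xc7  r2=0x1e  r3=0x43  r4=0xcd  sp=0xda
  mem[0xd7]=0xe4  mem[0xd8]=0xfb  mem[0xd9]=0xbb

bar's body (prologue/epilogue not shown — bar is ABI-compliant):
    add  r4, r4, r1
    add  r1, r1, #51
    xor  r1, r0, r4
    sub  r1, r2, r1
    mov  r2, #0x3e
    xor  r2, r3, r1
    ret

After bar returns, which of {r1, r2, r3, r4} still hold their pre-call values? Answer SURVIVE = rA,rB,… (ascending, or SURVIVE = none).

prologue: push r2 -> mem[0xd9]=0x1e, sp=0xd9
body[0] add  r4, r4, r1 -> r4=0x94
body[1] add  r1, r1, #51 -> r1=0xfa
body[2] xor  r1, r0, r4 -> r1=0xe9
body[3] sub  r1, r2, r1 -> r1=0x35
body[4] mov  r2, #0x3e -> r2=0x3e
body[5] xor  r2, r3, r1 -> r2=0x76
epilogue: pop r2=0x1e, sp=0xda
r1: caller-saved, written=True
r2: callee-saved, written=True
r3: callee-saved, written=False
r4: caller-saved, written=True

SURVIVE = r2,r3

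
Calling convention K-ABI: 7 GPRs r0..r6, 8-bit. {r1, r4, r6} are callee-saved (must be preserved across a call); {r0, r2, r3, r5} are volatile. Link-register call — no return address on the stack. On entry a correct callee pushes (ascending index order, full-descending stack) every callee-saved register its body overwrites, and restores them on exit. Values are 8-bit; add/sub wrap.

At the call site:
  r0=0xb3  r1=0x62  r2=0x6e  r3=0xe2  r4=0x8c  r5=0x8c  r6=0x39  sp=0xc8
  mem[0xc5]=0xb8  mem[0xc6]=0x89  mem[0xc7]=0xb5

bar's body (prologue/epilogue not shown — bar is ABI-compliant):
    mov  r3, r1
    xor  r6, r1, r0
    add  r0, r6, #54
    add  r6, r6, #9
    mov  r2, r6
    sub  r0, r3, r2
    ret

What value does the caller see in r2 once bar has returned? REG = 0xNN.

REG = 0xda

prologue: push r6 → mem[0xc7]=0x39, sp=0xc7
body[0] mov  r3, r1 → r3=0x62
body[1] xor  r6, r1, r0 → r6=0xd1
body[2] add  r0, r6, #54 → r0=0x07
body[3] add  r6, r6, #9 → r6=0xda
body[4] mov  r2, r6 → r2=0xda
body[5] sub  r0, r3, r2 → r0=0x88
epilogue: pop r6=0x39, sp=0xc8
r2 is caller-saved → body value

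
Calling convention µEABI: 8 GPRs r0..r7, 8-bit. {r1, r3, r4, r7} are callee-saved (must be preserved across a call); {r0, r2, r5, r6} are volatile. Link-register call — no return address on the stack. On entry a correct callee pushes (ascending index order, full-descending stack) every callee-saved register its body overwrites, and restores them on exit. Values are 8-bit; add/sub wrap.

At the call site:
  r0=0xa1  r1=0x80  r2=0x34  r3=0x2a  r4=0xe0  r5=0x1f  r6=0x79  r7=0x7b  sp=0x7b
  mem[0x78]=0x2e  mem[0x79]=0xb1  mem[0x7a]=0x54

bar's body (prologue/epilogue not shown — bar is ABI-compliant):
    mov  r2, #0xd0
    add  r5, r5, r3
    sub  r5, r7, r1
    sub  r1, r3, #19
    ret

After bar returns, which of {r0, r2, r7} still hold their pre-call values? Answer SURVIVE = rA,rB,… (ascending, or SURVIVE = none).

SURVIVE = r0,r7

prologue: push r1 -> mem[0x7a]=0x80, sp=0x7a
body[0] mov  r2, #0xd0 -> r2=0xd0
body[1] add  r5, r5, r3 -> r5=0x49
body[2] sub  r5, r7, r1 -> r5=0xfb
body[3] sub  r1, r3, #19 -> r1=0x17
epilogue: pop r1=0x80, sp=0x7b
r0: caller-saved, written=False
r2: caller-saved, written=True
r7: callee-saved, written=False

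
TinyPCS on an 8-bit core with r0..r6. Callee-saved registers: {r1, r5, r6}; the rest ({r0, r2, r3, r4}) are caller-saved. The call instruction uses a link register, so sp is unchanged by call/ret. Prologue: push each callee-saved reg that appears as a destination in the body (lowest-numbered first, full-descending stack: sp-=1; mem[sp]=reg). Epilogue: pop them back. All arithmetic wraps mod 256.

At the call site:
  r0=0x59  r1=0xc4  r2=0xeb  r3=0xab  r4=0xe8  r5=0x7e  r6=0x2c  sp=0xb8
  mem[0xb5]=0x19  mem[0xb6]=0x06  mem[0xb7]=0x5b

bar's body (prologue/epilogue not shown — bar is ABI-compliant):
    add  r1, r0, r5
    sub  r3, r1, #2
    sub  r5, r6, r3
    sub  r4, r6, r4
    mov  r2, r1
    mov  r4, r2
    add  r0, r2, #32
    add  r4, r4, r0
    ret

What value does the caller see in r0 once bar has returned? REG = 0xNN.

prologue: push r1 → mem[0xb7]=0xc4, sp=0xb7
prologue: push r5 → mem[0xb6]=0x7e, sp=0xb6
body[0] add  r1, r0, r5 → r1=0xd7
body[1] sub  r3, r1, #2 → r3=0xd5
body[2] sub  r5, r6, r3 → r5=0x57
body[3] sub  r4, r6, r4 → r4=0x44
body[4] mov  r2, r1 → r2=0xd7
body[5] mov  r4, r2 → r4=0xd7
body[6] add  r0, r2, #32 → r0=0xf7
body[7] add  r4, r4, r0 → r4=0xce
epilogue: pop r5=0x7e, sp=0xb7
epilogue: pop r1=0xc4, sp=0xb8
r0 is caller-saved → body value

REG = 0xf7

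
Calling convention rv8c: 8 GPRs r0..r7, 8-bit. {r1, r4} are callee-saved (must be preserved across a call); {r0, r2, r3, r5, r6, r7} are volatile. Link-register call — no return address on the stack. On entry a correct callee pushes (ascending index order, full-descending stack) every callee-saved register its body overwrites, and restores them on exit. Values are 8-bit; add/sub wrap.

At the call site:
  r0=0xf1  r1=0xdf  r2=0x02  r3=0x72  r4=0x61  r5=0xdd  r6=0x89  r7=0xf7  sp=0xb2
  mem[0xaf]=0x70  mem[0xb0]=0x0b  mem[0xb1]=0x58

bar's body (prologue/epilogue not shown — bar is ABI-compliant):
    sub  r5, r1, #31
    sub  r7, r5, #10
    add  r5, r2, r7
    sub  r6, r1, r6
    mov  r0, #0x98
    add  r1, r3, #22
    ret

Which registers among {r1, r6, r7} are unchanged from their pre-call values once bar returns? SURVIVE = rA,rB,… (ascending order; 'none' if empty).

prologue: push r1 -> mem[0xb1]=0xdf, sp=0xb1
body[0] sub  r5, r1, #31 -> r5=0xc0
body[1] sub  r7, r5, #10 -> r7=0xb6
body[2] add  r5, r2, r7 -> r5=0xb8
body[3] sub  r6, r1, r6 -> r6=0x56
body[4] mov  r0, #0x98 -> r0=0x98
body[5] add  r1, r3, #22 -> r1=0x88
epilogue: pop r1=0xdf, sp=0xb2
r1: callee-saved, written=True
r6: caller-saved, written=True
r7: caller-saved, written=True

SURVIVE = r1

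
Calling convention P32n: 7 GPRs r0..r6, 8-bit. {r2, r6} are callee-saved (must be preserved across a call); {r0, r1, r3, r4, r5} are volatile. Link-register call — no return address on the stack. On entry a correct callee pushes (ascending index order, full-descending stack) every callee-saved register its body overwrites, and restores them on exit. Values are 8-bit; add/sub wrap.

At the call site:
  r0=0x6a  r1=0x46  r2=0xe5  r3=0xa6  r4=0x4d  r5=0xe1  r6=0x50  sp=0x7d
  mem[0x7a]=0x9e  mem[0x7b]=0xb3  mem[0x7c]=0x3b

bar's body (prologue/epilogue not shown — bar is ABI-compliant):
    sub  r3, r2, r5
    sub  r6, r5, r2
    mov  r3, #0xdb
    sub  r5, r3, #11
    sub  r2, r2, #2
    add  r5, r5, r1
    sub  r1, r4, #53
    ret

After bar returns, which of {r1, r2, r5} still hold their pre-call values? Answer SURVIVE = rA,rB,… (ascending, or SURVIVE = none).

SURVIVE = r2

prologue: push r2 → mem[0x7c]=0xe5, sp=0x7c
prologue: push r6 → mem[0x7b]=0x50, sp=0x7b
body[0] sub  r3, r2, r5 → r3=0x04
body[1] sub  r6, r5, r2 → r6=0xfc
body[2] mov  r3, #0xdb → r3=0xdb
body[3] sub  r5, r3, #11 → r5=0xd0
body[4] sub  r2, r2, #2 → r2=0xe3
body[5] add  r5, r5, r1 → r5=0x16
body[6] sub  r1, r4, #53 → r1=0x18
epilogue: pop r6=0x50, sp=0x7c
epilogue: pop r2=0xe5, sp=0x7d
r1: caller-saved, written=True
r2: callee-saved, written=True
r5: caller-saved, written=True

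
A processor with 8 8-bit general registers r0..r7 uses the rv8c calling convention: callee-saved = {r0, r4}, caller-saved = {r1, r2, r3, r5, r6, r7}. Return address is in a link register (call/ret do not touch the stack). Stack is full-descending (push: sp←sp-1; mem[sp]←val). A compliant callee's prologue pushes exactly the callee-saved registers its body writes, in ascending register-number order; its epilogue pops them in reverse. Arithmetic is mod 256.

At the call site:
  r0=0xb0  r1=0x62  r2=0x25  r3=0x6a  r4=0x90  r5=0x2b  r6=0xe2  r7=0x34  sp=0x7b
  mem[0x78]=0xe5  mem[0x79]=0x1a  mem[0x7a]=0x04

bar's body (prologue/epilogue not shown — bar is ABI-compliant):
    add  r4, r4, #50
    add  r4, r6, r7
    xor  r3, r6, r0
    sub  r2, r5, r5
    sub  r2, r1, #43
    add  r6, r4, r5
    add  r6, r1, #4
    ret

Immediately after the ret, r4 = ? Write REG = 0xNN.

REG = 0x90

prologue: push r4 → mem[0x7a]=0x90, sp=0x7a
body[0] add  r4, r4, #50 → r4=0xc2
body[1] add  r4, r6, r7 → r4=0x16
body[2] xor  r3, r6, r0 → r3=0x52
body[3] sub  r2, r5, r5 → r2=0x00
body[4] sub  r2, r1, #43 → r2=0x37
body[5] add  r6, r4, r5 → r6=0x41
body[6] add  r6, r1, #4 → r6=0x66
epilogue: pop r4=0x90, sp=0x7b
r4 is callee-saved → restored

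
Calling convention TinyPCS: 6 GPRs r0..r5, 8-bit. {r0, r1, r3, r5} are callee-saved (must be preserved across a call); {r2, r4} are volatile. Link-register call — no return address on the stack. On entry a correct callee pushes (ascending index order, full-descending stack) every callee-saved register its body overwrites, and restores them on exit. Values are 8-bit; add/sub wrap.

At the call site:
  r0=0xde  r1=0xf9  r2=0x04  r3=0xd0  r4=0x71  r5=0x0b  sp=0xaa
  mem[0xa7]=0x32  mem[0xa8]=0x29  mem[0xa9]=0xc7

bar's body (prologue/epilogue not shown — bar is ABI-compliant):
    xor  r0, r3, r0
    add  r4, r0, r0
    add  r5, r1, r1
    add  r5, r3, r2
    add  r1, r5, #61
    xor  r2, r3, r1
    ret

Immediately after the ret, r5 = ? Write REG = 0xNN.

REG = 0x0b

prologue: push r0 -> mem[0xa9]=0xde, sp=0xa9
prologue: push r1 -> mem[0xa8]=0xf9, sp=0xa8
prologue: push r5 -> mem[0xa7]=0x0b, sp=0xa7
body[0] xor  r0, r3, r0 -> r0=0x0e
body[1] add  r4, r0, r0 -> r4=0x1c
body[2] add  r5, r1, r1 -> r5=0xf2
body[3] add  r5, r3, r2 -> r5=0xd4
body[4] add  r1, r5, #61 -> r1=0x11
body[5] xor  r2, r3, r1 -> r2=0xc1
epilogue: pop r5=0x0b, sp=0xa8
epilogue: pop r1=0xf9, sp=0xa9
epilogue: pop r0=0xde, sp=0xaa
r5 is callee-saved -> restored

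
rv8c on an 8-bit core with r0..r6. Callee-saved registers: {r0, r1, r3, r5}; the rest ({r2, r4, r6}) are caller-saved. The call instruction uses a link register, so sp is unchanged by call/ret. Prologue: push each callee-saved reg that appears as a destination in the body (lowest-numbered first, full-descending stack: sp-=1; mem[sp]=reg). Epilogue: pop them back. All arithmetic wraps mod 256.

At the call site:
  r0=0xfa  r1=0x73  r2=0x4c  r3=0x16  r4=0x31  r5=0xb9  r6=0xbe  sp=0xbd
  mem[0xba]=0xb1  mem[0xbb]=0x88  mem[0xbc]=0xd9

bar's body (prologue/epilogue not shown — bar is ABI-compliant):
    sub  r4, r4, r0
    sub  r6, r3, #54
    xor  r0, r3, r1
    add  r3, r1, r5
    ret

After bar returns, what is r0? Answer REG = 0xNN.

REG = 0xfa

prologue: push r0 → mem[0xbc]=0xfa, sp=0xbc
prologue: push r3 → mem[0xbb]=0x16, sp=0xbb
body[0] sub  r4, r4, r0 → r4=0x37
body[1] sub  r6, r3, #54 → r6=0xe0
body[2] xor  r0, r3, r1 → r0=0x65
body[3] add  r3, r1, r5 → r3=0x2c
epilogue: pop r3=0x16, sp=0xbc
epilogue: pop r0=0xfa, sp=0xbd
r0 is callee-saved → restored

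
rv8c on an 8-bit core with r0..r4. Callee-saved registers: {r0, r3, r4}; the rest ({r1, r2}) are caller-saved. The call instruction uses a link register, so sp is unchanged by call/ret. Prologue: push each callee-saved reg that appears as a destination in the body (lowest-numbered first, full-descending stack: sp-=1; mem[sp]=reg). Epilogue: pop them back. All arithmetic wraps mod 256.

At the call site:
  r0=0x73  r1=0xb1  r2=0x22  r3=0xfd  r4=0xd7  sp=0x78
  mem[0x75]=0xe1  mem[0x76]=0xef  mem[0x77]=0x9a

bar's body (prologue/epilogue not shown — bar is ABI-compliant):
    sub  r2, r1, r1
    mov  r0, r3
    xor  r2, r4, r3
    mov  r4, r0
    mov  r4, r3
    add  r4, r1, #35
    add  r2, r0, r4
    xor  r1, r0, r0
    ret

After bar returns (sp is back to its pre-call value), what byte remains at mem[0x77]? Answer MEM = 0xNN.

prologue: push r0 -> mem[0x77]=0x73, sp=0x77
prologue: push r4 -> mem[0x76]=0xd7, sp=0x76
body[0] sub  r2, r1, r1 -> r2=0x00
body[1] mov  r0, r3 -> r0=0xfd
body[2] xor  r2, r4, r3 -> r2=0x2a
body[3] mov  r4, r0 -> r4=0xfd
body[4] mov  r4, r3 -> r4=0xfd
body[5] add  r4, r1, #35 -> r4=0xd4
body[6] add  r2, r0, r4 -> r2=0xd1
body[7] xor  r1, r0, r0 -> r1=0x00
epilogue: pop r4=0xd7, sp=0x77
epilogue: pop r0=0x73, sp=0x78
prologue pushed ['r0', 'r4'] at ['0x77', '0x76']

MEM = 0x73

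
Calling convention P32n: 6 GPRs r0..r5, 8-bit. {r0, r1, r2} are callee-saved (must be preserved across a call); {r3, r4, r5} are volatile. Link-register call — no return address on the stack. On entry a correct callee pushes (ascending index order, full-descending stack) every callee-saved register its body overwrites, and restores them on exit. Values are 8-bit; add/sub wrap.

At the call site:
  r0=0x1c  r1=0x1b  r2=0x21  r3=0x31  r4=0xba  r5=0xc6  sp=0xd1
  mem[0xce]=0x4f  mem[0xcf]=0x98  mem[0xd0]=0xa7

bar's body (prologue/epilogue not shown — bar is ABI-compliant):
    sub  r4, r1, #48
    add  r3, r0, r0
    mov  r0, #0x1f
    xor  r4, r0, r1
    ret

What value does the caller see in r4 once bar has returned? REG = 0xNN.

REG = 0x04

prologue: push r0 → mem[0xd0]=0x1c, sp=0xd0
body[0] sub  r4, r1, #48 → r4=0xeb
body[1] add  r3, r0, r0 → r3=0x38
body[2] mov  r0, #0x1f → r0=0x1f
body[3] xor  r4, r0, r1 → r4=0x04
epilogue: pop r0=0x1c, sp=0xd1
r4 is caller-saved → body value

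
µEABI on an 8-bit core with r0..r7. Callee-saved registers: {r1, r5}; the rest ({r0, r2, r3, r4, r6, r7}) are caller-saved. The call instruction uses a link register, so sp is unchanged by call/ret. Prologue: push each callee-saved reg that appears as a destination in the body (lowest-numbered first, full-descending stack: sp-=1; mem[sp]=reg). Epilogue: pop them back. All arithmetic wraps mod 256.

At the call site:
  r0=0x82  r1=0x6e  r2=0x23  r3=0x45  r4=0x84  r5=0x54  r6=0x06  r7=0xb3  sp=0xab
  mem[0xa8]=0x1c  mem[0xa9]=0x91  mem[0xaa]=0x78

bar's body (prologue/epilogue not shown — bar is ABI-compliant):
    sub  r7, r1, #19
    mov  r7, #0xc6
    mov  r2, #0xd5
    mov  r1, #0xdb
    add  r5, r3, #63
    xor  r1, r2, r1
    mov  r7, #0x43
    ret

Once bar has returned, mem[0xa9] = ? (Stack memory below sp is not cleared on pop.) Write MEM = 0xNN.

MEM = 0x54

prologue: push r1 -> mem[0xaa]=0x6e, sp=0xaa
prologue: push r5 -> mem[0xa9]=0x54, sp=0xa9
body[0] sub  r7, r1, #19 -> r7=0x5b
body[1] mov  r7, #0xc6 -> r7=0xc6
body[2] mov  r2, #0xd5 -> r2=0xd5
body[3] mov  r1, #0xdb -> r1=0xdb
body[4] add  r5, r3, #63 -> r5=0x84
body[5] xor  r1, r2, r1 -> r1=0x0e
body[6] mov  r7, #0x43 -> r7=0x43
epilogue: pop r5=0x54, sp=0xaa
epilogue: pop r1=0x6e, sp=0xab
prologue pushed ['r1', 'r5'] at ['0xaa', '0xa9']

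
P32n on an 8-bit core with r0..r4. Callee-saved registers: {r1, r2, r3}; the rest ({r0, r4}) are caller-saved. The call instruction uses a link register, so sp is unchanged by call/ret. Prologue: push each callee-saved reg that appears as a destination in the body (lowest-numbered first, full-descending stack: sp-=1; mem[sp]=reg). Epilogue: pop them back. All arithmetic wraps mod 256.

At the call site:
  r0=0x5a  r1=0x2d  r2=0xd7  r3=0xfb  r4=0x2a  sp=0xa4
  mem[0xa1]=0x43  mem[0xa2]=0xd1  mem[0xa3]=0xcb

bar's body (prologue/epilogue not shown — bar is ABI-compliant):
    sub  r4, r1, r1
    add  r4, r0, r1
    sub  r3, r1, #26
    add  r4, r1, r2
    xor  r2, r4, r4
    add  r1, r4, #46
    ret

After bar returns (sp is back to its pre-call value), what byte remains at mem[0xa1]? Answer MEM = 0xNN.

prologue: push r1 → mem[0xa3]=0x2d, sp=0xa3
prologue: push r2 → mem[0xa2]=0xd7, sp=0xa2
prologue: push r3 → mem[0xa1]=0xfb, sp=0xa1
body[0] sub  r4, r1, r1 → r4=0x00
body[1] add  r4, r0, r1 → r4=0x87
body[2] sub  r3, r1, #26 → r3=0x13
body[3] add  r4, r1, r2 → r4=0x04
body[4] xor  r2, r4, r4 → r2=0x00
body[5] add  r1, r4, #46 → r1=0x32
epilogue: pop r3=0xfb, sp=0xa2
epilogue: pop r2=0xd7, sp=0xa3
epilogue: pop r1=0x2d, sp=0xa4
prologue pushed ['r1', 'r2', 'r3'] at ['0xa3', '0xa2', '0xa1']

MEM = 0xfb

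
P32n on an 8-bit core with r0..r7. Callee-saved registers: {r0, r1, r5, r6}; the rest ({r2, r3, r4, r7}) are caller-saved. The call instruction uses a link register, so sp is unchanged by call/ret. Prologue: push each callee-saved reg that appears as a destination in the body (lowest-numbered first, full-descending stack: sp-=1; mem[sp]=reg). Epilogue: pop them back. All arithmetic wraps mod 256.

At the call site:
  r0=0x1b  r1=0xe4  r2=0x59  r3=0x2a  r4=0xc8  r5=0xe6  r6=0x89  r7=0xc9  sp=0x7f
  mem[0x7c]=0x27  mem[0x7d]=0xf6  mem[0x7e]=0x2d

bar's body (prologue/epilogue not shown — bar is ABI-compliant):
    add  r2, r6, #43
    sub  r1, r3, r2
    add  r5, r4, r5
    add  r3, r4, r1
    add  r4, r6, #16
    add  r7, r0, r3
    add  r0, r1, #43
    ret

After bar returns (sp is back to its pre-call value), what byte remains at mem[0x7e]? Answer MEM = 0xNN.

MEM = 0x1b

prologue: push r0 → mem[0x7e]=0x1b, sp=0x7e
prologue: push r1 → mem[0x7d]=0xe4, sp=0x7d
prologue: push r5 → mem[0x7c]=0xe6, sp=0x7c
body[0] add  r2, r6, #43 → r2=0xb4
body[1] sub  r1, r3, r2 → r1=0x76
body[2] add  r5, r4, r5 → r5=0xae
body[3] add  r3, r4, r1 → r3=0x3e
body[4] add  r4, r6, #16 → r4=0x99
body[5] add  r7, r0, r3 → r7=0x59
body[6] add  r0, r1, #43 → r0=0xa1
epilogue: pop r5=0xe6, sp=0x7d
epilogue: pop r1=0xe4, sp=0x7e
epilogue: pop r0=0x1b, sp=0x7f
prologue pushed ['r0', 'r1', 'r5'] at ['0x7e', '0x7d', '0x7c']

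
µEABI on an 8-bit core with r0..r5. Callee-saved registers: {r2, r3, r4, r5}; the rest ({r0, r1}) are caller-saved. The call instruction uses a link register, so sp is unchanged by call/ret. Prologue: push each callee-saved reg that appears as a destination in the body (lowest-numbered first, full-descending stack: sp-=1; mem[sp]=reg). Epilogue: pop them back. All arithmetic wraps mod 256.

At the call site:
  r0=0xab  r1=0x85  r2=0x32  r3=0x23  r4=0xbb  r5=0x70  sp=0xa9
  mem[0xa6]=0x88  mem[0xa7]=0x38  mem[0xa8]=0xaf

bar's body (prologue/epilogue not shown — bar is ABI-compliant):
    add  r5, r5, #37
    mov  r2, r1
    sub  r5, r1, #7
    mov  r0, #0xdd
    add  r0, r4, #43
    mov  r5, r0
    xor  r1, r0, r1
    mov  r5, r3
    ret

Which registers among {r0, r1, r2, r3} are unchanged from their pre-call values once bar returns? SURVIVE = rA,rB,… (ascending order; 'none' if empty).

SURVIVE = r2,r3

prologue: push r2 → mem[0xa8]=0x32, sp=0xa8
prologue: push r5 → mem[0xa7]=0x70, sp=0xa7
body[0] add  r5, r5, #37 → r5=0x95
body[1] mov  r2, r1 → r2=0x85
body[2] sub  r5, r1, #7 → r5=0x7e
body[3] mov  r0, #0xdd → r0=0xdd
body[4] add  r0, r4, #43 → r0=0xe6
body[5] mov  r5, r0 → r5=0xe6
body[6] xor  r1, r0, r1 → r1=0x63
body[7] mov  r5, r3 → r5=0x23
epilogue: pop r5=0x70, sp=0xa8
epilogue: pop r2=0x32, sp=0xa9
r0: caller-saved, written=True
r1: caller-saved, written=True
r2: callee-saved, written=True
r3: callee-saved, written=False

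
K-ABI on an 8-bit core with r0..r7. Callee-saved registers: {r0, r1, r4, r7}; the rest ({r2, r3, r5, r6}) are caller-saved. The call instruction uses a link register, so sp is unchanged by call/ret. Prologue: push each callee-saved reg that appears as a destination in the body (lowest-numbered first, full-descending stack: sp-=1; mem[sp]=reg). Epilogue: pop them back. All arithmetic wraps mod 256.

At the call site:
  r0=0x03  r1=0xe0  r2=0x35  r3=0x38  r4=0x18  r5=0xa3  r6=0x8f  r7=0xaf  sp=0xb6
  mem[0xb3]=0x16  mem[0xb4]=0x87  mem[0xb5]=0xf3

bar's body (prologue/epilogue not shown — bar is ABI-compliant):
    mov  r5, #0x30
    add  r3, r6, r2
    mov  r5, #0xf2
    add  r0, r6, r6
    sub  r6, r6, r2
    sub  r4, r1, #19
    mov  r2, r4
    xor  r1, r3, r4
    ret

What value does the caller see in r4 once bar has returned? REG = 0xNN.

REG = 0x18

prologue: push r0 -> mem[0xb5]=0x03, sp=0xb5
prologue: push r1 -> mem[0xb4]=0xe0, sp=0xb4
prologue: push r4 -> mem[0xb3]=0x18, sp=0xb3
body[0] mov  r5, #0x30 -> r5=0x30
body[1] add  r3, r6, r2 -> r3=0xc4
body[2] mov  r5, #0xf2 -> r5=0xf2
body[3] add  r0, r6, r6 -> r0=0x1e
body[4] sub  r6, r6, r2 -> r6=0x5a
body[5] sub  r4, r1, #19 -> r4=0xcd
body[6] mov  r2, r4 -> r2=0xcd
body[7] xor  r1, r3, r4 -> r1=0x09
epilogue: pop r4=0x18, sp=0xb4
epilogue: pop r1=0xe0, sp=0xb5
epilogue: pop r0=0x03, sp=0xb6
r4 is callee-saved -> restored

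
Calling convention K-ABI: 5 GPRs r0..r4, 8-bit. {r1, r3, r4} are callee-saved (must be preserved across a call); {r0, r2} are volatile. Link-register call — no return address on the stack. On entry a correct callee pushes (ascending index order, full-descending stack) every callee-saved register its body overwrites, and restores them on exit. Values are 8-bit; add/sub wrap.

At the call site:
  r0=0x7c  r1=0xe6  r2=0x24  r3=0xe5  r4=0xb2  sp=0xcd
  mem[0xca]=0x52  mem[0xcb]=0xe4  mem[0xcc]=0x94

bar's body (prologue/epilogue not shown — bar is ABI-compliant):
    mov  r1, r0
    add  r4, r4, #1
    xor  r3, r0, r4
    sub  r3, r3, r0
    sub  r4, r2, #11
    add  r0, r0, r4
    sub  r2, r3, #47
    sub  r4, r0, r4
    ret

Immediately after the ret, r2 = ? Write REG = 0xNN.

prologue: push r1 → mem[0xcc]=0xe6, sp=0xcc
prologue: push r3 → mem[0xcb]=0xe5, sp=0xcb
prologue: push r4 → mem[0xca]=0xb2, sp=0xca
body[0] mov  r1, r0 → r1=0x7c
body[1] add  r4, r4, #1 → r4=0xb3
body[2] xor  r3, r0, r4 → r3=0xcf
body[3] sub  r3, r3, r0 → r3=0x53
body[4] sub  r4, r2, #11 → r4=0x19
body[5] add  r0, r0, r4 → r0=0x95
body[6] sub  r2, r3, #47 → r2=0x24
body[7] sub  r4, r0, r4 → r4=0x7c
epilogue: pop r4=0xb2, sp=0xcb
epilogue: pop r3=0xe5, sp=0xcc
epilogue: pop r1=0xe6, sp=0xcd
r2 is caller-saved → body value

REG = 0x24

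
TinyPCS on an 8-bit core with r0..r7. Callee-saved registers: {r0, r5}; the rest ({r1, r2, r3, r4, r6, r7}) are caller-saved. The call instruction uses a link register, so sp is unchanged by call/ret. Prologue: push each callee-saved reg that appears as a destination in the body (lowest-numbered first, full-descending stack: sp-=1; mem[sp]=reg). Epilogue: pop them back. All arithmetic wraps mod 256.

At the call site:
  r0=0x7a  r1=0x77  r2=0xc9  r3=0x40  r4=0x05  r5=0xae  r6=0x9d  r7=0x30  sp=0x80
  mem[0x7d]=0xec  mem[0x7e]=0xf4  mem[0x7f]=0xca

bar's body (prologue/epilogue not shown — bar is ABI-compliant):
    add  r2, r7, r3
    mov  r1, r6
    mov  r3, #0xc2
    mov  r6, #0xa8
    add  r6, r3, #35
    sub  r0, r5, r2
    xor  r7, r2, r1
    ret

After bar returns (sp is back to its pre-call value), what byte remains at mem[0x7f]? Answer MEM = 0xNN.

prologue: push r0 → mem[0x7f]=0x7a, sp=0x7f
body[0] add  r2, r7, r3 → r2=0x70
body[1] mov  r1, r6 → r1=0x9d
body[2] mov  r3, #0xc2 → r3=0xc2
body[3] mov  r6, #0xa8 → r6=0xa8
body[4] add  r6, r3, #35 → r6=0xe5
body[5] sub  r0, r5, r2 → r0=0x3e
body[6] xor  r7, r2, r1 → r7=0xed
epilogue: pop r0=0x7a, sp=0x80
prologue pushed ['r0'] at ['0x7f']

MEM = 0x7a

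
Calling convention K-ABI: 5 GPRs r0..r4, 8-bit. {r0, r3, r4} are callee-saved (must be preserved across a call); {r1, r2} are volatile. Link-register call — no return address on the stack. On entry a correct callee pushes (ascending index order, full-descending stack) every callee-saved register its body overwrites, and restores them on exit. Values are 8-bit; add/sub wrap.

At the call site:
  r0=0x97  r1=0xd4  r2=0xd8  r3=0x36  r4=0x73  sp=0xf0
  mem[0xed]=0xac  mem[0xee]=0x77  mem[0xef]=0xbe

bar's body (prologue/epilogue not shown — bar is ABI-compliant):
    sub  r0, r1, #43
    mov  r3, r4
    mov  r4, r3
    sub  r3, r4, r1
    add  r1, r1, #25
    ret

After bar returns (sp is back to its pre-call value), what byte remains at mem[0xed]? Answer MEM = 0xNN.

MEM = 0x73

prologue: push r0 -> mem[0xef]=0x97, sp=0xef
prologue: push r3 -> mem[0xee]=0x36, sp=0xee
prologue: push r4 -> mem[0xed]=0x73, sp=0xed
body[0] sub  r0, r1, #43 -> r0=0xa9
body[1] mov  r3, r4 -> r3=0x73
body[2] mov  r4, r3 -> r4=0x73
body[3] sub  r3, r4, r1 -> r3=0x9f
body[4] add  r1, r1, #25 -> r1=0xed
epilogue: pop r4=0x73, sp=0xee
epilogue: pop r3=0x36, sp=0xef
epilogue: pop r0=0x97, sp=0xf0
prologue pushed ['r0', 'r3', 'r4'] at ['0xef', '0xee', '0xed']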